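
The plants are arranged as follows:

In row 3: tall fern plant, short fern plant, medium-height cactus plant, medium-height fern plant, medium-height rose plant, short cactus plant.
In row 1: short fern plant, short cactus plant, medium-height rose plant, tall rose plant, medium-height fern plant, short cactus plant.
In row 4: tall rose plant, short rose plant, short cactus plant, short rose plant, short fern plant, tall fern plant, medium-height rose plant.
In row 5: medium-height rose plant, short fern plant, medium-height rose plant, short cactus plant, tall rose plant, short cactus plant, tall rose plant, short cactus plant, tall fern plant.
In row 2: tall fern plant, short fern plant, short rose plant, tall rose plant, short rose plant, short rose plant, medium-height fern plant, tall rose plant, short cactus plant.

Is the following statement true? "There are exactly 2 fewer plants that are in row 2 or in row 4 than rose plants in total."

False

|plants in row 2 or in row 4| = 16.
|rose plants| = 16.
The claim requires 16 − 16 (= 0) to equal 2, which does not hold.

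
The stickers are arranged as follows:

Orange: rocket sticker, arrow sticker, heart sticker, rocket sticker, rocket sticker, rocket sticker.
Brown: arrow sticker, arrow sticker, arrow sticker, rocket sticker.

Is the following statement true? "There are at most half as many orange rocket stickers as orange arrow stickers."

False

orange rocket stickers: 4.
orange arrow stickers: 1.
The claim requires 2 × 4 = 8 ≤ 1, which does not hold.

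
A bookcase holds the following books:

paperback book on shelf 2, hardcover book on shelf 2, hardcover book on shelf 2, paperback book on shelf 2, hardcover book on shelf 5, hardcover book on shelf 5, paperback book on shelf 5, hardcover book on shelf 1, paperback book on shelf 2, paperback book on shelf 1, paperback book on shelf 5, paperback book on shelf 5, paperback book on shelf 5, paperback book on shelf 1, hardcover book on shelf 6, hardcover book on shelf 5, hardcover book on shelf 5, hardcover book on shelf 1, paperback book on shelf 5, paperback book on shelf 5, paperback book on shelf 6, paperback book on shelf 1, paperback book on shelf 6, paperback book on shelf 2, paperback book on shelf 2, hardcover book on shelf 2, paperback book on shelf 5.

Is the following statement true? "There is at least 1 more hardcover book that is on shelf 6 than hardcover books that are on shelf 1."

False

|hardcover books on shelf 6| = 1.
|hardcover books on shelf 1| = 2.
The claim requires 1 − 2 = -1 ≥ 1, which does not hold.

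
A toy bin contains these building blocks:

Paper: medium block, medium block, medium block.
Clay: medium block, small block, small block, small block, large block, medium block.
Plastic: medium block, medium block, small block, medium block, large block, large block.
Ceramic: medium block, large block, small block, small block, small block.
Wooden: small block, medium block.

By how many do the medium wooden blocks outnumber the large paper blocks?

1

medium wooden blocks: 1.
large paper blocks: 0.
1 − 0 = 1.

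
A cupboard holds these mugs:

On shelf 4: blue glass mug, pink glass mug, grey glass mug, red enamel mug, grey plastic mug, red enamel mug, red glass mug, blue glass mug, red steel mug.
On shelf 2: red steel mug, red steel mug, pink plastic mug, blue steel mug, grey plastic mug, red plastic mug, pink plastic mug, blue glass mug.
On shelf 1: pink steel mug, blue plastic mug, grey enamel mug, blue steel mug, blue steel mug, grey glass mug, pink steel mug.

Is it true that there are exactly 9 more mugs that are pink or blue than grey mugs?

False

mugs that are pink or blue: 12.
grey mugs: 5.
The claim requires 12 − 5 (= 7) to equal 9, which does not hold.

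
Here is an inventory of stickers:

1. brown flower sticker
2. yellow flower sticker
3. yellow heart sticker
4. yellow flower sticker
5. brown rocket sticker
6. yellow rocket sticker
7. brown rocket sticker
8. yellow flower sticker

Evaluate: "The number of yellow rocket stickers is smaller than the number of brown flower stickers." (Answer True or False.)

yellow rocket stickers: 1.
brown flower stickers: 1.
The claim requires 1 < 1, which does not hold.

False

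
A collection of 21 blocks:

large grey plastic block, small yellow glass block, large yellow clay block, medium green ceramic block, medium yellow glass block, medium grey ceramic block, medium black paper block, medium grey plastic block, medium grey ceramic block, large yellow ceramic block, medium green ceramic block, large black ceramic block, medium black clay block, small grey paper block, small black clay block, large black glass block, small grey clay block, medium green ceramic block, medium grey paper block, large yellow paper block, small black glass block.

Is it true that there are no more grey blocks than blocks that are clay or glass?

True

|grey blocks| = 7.
|blocks that are clay or glass| = 8.
The claim requires 7 ≤ 8, which holds.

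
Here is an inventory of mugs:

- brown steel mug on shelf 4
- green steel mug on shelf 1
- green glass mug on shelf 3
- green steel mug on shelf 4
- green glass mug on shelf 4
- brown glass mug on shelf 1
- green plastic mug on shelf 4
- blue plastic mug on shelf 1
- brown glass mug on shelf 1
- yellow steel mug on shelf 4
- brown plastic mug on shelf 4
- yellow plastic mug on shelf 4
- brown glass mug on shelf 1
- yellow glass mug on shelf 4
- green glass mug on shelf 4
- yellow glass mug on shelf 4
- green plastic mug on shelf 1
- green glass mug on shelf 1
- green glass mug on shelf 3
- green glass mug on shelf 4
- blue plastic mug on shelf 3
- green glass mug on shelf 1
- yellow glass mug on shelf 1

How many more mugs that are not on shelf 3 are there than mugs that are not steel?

1

mugs that are not on shelf 3: 20.
mugs that are not steel: 19.
20 − 19 = 1.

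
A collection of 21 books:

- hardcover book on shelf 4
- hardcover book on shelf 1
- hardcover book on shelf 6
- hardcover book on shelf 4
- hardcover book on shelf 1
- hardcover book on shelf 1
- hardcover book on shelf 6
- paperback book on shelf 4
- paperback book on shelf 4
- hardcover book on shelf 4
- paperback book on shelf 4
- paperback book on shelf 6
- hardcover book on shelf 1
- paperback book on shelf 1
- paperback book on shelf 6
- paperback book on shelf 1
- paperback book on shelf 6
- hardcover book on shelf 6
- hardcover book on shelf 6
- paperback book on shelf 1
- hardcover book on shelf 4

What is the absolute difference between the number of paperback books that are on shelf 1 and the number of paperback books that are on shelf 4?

0

paperback books on shelf 1: 3. paperback books on shelf 4: 3.
|3 − 3| = 3 − 3 = 0.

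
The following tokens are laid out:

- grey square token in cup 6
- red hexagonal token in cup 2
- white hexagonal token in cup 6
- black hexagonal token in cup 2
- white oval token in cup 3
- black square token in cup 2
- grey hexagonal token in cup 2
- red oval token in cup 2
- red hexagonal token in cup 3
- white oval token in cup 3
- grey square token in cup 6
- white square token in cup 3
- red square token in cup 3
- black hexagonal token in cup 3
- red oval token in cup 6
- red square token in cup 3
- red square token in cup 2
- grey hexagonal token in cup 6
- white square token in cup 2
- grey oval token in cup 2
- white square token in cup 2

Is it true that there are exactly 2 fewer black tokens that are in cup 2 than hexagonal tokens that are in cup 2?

black tokens in cup 2: 2.
hexagonal tokens in cup 2: 3.
The claim requires 3 − 2 (= 1) to equal 2, which does not hold.

False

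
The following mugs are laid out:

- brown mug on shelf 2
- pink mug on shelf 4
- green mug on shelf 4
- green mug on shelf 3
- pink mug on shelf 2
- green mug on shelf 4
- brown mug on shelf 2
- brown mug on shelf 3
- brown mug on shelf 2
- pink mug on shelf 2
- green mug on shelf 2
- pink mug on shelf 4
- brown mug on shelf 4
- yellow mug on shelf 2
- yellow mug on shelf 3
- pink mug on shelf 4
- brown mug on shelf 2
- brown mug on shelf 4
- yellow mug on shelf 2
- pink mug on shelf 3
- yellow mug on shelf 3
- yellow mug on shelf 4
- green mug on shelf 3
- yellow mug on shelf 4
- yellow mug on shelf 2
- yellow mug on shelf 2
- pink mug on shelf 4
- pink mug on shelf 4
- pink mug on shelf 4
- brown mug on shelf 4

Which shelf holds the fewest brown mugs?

Counts by shelf (restricted to brown mugs): shelf 2→4, shelf 4→3, shelf 3→1.
The minimum is 1, held uniquely by shelf 3.

shelf 3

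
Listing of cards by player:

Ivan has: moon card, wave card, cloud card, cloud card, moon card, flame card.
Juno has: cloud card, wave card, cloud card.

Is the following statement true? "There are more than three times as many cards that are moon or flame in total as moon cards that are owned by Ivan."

cards that are moon or flame: 3.
moon cards owned by Ivan: 2.
The claim requires 3 > 3 × 2 = 6, which does not hold.

False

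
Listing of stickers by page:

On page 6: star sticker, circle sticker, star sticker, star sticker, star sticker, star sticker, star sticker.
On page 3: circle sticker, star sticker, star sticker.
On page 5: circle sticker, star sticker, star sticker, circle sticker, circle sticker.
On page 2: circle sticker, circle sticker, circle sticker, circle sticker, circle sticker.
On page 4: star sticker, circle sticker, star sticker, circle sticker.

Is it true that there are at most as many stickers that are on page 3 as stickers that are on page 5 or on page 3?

True

There are 3 stickers on page 3.
There are 8 stickers on page 5 or on page 3.
The claim requires 3 ≤ 8, which holds.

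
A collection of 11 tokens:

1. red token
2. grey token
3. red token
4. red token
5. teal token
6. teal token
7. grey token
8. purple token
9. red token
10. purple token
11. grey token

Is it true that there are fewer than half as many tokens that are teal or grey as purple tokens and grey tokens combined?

There are 5 tokens that are teal or grey.
purple tokens: 2; grey tokens: 3; combined: 2 + 3 = 5.
The claim requires 2 × 5 = 10 < 5, which does not hold.

False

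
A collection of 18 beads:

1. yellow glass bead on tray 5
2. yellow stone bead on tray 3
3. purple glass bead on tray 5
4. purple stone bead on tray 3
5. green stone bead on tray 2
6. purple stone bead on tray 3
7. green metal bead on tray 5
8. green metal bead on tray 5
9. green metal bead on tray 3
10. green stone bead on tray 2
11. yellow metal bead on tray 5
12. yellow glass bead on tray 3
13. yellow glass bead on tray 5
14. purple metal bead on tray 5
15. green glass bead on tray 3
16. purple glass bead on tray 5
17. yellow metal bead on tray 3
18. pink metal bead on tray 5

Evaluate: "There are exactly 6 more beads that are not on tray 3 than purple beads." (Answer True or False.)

beads that are not on tray 3: 11.
purple beads: 5.
The claim requires 11 − 5 (= 6) to equal 6, which holds.

True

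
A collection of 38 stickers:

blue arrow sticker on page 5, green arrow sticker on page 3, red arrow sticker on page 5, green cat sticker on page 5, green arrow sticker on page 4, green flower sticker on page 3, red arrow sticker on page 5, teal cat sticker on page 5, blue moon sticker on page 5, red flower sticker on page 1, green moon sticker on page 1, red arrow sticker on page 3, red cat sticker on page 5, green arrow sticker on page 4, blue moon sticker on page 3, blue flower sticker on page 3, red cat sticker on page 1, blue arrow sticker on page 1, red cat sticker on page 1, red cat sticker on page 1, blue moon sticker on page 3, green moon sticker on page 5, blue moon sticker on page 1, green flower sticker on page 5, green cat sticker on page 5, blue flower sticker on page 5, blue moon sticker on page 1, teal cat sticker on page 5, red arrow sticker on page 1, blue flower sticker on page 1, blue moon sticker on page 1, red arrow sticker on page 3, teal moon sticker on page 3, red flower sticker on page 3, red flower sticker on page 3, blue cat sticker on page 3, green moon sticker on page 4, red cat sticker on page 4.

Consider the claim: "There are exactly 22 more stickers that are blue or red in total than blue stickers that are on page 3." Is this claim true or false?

False

stickers that are blue or red: 25.
blue stickers on page 3: 4.
The claim requires 25 − 4 (= 21) to equal 22, which does not hold.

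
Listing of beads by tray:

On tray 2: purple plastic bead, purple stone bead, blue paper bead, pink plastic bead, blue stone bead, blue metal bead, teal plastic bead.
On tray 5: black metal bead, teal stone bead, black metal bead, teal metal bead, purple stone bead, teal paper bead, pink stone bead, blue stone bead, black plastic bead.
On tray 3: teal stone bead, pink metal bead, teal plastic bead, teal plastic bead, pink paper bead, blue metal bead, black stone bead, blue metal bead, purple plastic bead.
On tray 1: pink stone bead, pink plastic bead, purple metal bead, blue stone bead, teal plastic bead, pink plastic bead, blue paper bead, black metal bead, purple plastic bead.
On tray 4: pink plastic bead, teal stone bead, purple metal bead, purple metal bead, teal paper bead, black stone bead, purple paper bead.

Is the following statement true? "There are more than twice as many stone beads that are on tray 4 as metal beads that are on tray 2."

|stone beads on tray 4| = 2.
|metal beads on tray 2| = 1.
The claim requires 2 > 2 × 1 = 2, which does not hold.

False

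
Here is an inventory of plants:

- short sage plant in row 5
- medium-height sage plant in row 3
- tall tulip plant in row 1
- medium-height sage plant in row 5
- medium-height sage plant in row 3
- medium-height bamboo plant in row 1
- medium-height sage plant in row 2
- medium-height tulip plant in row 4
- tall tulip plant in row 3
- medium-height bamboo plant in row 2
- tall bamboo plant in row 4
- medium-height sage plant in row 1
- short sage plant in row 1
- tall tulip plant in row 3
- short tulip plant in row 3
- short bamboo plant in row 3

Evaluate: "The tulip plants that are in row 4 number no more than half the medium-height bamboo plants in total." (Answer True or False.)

There is 1 tulip plant in row 4.
There are 2 medium-height bamboo plants.
The claim requires 2 × 1 = 2 ≤ 2, which holds.

True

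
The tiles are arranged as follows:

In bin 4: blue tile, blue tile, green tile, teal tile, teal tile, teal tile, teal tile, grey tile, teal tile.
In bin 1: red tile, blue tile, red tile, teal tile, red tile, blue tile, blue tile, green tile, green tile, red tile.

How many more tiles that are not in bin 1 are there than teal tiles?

tiles that are not in bin 1: 9.
teal tiles: 6.
9 − 6 = 3.

3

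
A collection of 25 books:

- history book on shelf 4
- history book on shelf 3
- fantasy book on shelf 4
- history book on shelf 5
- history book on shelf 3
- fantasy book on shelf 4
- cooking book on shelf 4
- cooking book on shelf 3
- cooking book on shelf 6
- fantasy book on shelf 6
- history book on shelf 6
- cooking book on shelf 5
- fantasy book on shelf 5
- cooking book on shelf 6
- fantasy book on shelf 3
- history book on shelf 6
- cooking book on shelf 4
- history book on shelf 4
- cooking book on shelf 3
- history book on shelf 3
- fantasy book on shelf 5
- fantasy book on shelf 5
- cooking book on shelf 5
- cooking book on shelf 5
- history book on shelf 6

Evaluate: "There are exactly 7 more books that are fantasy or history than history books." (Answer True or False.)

True

There are 16 books that are fantasy or history.
There are 9 history books.
The claim requires 16 − 9 (= 7) to equal 7, which holds.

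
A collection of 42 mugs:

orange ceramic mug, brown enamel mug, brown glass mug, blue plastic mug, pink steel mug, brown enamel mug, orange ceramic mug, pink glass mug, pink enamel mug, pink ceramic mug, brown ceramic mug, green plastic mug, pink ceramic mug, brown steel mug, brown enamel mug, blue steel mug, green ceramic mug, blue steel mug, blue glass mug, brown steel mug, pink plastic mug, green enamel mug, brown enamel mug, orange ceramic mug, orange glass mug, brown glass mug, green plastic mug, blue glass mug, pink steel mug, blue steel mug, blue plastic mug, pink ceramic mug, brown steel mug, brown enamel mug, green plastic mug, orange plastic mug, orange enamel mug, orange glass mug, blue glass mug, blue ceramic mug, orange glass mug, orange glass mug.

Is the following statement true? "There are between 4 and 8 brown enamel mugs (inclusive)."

|brown enamel mugs| = 5.
The claim requires 4 ≤ 5 ≤ 8, which holds.

True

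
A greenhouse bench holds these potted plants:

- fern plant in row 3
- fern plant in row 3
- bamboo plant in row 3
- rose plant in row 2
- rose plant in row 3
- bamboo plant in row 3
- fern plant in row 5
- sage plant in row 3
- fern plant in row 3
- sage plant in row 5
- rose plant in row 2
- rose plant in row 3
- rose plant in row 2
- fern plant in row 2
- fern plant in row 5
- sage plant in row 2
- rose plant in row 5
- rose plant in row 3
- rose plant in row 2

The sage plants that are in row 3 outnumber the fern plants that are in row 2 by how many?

0

sage plants in row 3: 1.
fern plants in row 2: 1.
1 − 1 = 0.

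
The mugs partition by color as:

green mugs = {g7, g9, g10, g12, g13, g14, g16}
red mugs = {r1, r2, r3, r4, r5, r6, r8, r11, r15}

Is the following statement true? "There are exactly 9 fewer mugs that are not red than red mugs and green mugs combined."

True

mugs that are not red: 7.
red mugs: 9; green mugs: 7; combined: 9 + 7 = 16.
The claim requires 16 − 7 (= 9) to equal 9, which holds.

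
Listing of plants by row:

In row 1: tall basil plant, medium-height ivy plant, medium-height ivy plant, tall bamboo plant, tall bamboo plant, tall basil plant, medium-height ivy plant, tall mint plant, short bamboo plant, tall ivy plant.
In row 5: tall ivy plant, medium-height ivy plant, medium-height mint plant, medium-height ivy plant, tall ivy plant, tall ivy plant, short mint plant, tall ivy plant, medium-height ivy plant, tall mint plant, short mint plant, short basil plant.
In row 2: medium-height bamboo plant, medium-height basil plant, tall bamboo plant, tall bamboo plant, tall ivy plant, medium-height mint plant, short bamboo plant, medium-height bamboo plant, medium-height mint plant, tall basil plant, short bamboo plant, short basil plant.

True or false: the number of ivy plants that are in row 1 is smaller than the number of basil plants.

True

There are 4 ivy plants in row 1.
There are 6 basil plants.
The claim requires 4 < 6, which holds.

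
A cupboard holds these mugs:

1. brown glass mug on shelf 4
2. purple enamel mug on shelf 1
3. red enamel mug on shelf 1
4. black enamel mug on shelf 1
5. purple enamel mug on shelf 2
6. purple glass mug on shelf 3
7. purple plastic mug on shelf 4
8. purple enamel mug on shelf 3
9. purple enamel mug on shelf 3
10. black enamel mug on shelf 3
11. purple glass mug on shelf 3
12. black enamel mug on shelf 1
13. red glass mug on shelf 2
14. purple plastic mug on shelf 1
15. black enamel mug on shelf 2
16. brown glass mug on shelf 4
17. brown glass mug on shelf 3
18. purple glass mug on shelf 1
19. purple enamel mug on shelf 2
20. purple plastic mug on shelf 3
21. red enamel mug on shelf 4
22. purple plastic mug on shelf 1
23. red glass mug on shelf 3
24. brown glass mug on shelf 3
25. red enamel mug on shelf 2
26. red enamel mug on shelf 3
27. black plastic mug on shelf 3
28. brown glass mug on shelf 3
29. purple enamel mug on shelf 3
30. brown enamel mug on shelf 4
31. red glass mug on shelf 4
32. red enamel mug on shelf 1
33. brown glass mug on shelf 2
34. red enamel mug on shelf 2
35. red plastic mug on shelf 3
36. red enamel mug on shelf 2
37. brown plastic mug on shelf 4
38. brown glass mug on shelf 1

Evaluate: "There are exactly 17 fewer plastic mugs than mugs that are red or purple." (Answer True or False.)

True

There are 7 plastic mugs.
There are 24 mugs that are red or purple.
The claim requires 24 − 7 (= 17) to equal 17, which holds.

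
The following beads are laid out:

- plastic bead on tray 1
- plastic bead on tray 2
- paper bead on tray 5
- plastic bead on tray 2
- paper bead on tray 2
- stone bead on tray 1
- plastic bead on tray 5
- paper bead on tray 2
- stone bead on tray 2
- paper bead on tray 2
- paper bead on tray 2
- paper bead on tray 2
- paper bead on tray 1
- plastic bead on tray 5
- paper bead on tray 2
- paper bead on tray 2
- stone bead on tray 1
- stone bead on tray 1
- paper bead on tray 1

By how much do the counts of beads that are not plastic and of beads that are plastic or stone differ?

5

beads that are not plastic: 14. beads that are plastic or stone: 9.
|14 − 9| = 14 − 9 = 5.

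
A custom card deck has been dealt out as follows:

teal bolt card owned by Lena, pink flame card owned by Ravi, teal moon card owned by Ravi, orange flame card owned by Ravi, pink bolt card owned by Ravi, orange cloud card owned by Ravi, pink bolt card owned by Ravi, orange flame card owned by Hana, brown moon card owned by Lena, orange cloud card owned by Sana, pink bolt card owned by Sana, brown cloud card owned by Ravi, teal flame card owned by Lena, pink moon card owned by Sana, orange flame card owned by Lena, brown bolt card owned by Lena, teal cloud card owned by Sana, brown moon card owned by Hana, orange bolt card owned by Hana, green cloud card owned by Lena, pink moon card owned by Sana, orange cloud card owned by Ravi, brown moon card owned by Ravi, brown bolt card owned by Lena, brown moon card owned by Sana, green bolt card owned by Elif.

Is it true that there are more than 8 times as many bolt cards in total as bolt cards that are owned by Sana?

False

|bolt cards| = 8.
|bolt cards owned by Sana| = 1.
The claim requires 8 > 8 × 1 = 8, which does not hold.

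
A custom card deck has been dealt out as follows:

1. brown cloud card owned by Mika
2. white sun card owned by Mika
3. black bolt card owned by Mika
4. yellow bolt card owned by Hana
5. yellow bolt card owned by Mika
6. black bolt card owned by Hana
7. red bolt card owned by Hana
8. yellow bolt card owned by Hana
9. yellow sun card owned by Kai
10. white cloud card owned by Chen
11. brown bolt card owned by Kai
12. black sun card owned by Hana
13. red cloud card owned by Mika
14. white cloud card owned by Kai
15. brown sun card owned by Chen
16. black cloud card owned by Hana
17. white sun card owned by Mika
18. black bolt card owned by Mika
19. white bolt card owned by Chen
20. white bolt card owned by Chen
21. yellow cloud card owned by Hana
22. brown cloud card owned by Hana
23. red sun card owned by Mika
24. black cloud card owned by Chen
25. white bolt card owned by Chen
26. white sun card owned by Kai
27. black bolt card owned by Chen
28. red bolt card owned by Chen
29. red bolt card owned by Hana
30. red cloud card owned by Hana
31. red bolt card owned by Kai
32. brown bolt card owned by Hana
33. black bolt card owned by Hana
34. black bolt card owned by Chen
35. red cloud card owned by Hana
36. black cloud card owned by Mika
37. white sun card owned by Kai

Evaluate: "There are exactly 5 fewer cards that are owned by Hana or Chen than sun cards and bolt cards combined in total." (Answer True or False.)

Count of cards owned by Hana or Chen: 22.
sun cards: 8; bolt cards: 18; combined: 8 + 18 = 26.
The claim requires 26 − 22 (= 4) to equal 5, which does not hold.

False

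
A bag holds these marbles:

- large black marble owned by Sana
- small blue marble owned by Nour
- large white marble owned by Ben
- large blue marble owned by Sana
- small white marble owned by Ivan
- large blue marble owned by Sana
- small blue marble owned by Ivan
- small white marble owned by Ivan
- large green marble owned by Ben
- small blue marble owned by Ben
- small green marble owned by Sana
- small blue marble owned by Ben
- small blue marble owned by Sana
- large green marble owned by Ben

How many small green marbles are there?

1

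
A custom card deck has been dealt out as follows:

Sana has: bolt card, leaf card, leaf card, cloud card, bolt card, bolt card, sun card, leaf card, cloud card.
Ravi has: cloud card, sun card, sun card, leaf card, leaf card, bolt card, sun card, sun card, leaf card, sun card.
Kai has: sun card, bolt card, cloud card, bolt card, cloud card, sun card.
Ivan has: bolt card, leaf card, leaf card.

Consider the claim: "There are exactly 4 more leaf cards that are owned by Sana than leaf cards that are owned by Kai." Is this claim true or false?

False

Count of leaf cards owned by Sana: 3.
Count of leaf cards owned by Kai: 0.
The claim requires 3 − 0 (= 3) to equal 4, which does not hold.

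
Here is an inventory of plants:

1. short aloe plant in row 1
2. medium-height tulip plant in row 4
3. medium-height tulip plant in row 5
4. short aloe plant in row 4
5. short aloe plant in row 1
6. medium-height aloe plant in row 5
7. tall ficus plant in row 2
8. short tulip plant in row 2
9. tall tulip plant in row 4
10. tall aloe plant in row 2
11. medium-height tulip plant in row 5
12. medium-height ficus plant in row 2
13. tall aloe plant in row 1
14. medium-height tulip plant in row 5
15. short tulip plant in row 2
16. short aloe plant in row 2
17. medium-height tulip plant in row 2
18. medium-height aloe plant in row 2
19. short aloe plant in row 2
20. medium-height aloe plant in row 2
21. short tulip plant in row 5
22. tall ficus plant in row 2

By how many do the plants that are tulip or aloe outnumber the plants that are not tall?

plants that are tulip or aloe: 19.
plants that are not tall: 17.
19 − 17 = 2.

2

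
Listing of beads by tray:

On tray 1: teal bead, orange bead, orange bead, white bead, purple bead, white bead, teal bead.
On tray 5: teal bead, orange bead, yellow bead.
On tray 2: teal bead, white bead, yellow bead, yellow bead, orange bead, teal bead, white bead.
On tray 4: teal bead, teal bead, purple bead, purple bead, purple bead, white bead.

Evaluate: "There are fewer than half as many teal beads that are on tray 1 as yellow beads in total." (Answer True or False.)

|teal beads on tray 1| = 2.
|yellow beads| = 3.
The claim requires 2 × 2 = 4 < 3, which does not hold.

False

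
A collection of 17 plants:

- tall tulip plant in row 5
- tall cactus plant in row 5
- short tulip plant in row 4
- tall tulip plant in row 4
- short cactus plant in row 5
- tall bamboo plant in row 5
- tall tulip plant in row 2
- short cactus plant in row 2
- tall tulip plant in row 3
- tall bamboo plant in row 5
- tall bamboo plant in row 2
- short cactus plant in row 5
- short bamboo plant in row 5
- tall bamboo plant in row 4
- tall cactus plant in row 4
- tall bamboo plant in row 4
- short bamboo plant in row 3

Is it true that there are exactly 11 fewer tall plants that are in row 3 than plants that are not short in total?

|tall plants in row 3| = 1.
|plants that are not short| = 11.
The claim requires 11 − 1 (= 10) to equal 11, which does not hold.

False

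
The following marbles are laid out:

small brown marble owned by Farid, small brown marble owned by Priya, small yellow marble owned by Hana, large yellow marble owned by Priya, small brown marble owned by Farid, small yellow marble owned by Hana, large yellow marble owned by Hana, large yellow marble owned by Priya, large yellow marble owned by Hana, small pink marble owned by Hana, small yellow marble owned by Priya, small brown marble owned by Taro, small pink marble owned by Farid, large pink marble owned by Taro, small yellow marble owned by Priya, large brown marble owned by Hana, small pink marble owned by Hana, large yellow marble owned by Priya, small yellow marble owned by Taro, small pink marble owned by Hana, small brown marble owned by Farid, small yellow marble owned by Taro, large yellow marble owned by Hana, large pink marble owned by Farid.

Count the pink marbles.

6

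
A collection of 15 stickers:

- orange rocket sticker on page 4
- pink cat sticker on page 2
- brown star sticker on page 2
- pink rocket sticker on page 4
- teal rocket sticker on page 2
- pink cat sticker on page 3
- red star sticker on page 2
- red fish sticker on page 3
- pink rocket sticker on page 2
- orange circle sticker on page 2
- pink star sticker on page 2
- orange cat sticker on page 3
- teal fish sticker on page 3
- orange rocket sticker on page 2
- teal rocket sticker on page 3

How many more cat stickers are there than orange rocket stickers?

1

cat stickers: 3.
orange rocket stickers: 2.
3 − 2 = 1.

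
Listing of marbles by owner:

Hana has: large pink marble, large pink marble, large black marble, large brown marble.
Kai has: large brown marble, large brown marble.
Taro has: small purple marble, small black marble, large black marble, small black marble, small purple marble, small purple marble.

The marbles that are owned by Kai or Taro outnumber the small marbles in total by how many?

marbles owned by Kai or Taro: 8.
small marbles: 5.
8 − 5 = 3.

3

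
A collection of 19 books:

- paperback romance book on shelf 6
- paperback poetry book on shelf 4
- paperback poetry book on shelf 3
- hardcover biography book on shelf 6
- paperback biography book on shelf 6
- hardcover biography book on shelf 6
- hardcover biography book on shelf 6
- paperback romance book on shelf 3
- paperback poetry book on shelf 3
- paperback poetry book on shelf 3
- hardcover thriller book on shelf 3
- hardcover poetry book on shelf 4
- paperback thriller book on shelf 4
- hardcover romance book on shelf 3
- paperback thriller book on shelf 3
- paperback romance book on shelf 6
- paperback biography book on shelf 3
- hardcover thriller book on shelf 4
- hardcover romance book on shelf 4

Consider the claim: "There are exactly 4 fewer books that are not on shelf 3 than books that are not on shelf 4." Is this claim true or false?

False

books that are not on shelf 3: 11.
books that are not on shelf 4: 14.
The claim requires 14 − 11 (= 3) to equal 4, which does not hold.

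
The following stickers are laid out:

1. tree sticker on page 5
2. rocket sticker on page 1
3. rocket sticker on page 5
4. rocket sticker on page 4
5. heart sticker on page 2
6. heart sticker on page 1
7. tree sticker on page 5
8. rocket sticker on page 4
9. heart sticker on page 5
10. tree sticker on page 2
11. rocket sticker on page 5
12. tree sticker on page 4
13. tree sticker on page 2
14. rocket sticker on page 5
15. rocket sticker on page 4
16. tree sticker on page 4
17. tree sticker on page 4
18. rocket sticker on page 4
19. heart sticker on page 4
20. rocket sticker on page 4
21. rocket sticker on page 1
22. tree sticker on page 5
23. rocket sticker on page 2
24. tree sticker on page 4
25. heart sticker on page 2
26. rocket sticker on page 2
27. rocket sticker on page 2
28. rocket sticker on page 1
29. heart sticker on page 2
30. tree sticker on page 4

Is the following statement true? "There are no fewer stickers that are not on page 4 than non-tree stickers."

False

|stickers that are not on page 4| = 19.
|non-tree stickers| = 20.
The claim requires 19 ≥ 20, which does not hold.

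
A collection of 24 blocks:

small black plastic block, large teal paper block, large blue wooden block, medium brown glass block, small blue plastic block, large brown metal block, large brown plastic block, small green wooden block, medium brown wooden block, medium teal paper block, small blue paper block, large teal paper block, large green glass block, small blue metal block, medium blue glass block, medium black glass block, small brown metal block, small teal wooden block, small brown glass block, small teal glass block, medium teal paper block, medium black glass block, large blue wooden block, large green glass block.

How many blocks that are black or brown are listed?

black: 3; brown: 6; together 3 + 6 = 9.

9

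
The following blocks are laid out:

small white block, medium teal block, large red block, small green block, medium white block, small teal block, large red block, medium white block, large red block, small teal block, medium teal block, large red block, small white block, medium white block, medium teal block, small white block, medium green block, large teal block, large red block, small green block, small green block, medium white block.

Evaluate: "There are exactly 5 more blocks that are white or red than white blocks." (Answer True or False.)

True

There are 12 blocks that are white or red.
There are 7 white blocks.
The claim requires 12 − 7 (= 5) to equal 5, which holds.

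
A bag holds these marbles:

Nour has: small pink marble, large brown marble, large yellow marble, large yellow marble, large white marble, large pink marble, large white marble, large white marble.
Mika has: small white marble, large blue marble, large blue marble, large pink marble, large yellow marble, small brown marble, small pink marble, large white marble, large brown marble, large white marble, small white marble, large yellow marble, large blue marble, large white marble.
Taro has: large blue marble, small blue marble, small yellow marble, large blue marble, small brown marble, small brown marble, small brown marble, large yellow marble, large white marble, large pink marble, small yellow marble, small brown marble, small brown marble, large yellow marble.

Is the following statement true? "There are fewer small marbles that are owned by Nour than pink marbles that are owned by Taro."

|small marbles owned by Nour| = 1.
|pink marbles owned by Taro| = 1.
The claim requires 1 < 1, which does not hold.

False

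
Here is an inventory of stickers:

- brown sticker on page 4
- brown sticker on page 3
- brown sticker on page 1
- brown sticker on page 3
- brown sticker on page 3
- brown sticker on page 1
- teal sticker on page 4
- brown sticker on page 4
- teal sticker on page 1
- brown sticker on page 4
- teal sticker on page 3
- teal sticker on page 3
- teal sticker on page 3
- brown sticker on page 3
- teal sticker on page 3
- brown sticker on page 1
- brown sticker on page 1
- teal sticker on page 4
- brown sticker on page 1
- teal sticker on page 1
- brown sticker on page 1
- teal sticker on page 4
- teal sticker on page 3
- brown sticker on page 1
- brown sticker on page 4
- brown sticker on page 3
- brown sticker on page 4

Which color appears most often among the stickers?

brown

Counts by color: brown 17, teal 10.
The maximum is 17, held uniquely by brown.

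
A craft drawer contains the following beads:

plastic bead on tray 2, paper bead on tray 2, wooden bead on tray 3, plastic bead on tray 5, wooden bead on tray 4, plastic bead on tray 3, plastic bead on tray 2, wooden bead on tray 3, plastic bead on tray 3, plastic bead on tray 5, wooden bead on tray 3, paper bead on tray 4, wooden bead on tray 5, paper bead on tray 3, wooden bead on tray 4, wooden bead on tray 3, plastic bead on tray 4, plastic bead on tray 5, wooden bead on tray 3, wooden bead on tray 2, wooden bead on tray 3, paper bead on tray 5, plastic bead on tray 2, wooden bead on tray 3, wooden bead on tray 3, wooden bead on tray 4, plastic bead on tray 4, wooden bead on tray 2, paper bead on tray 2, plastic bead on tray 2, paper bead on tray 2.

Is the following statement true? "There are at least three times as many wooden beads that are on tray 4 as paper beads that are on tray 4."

True

|wooden beads on tray 4| = 3.
|paper beads on tray 4| = 1.
The claim requires 3 ≥ 3 × 1 = 3, which holds.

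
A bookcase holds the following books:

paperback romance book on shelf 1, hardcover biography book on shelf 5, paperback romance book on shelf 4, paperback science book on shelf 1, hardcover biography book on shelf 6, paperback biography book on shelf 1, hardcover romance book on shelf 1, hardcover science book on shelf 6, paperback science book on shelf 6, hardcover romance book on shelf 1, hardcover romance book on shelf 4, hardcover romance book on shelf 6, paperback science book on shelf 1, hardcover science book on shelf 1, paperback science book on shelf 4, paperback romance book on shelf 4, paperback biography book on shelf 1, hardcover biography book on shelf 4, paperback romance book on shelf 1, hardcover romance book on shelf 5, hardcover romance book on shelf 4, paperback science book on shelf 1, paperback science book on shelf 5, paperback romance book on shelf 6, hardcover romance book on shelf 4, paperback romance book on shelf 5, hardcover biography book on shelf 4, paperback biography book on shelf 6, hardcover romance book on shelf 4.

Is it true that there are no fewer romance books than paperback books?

There are 14 romance books.
There are 15 paperback books.
The claim requires 14 ≥ 15, which does not hold.

False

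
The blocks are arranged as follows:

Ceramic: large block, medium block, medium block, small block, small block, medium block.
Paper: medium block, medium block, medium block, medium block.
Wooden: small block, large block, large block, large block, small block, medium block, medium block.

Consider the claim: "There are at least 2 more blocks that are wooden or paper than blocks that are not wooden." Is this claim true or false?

False

|blocks that are wooden or paper| = 11.
|blocks that are not wooden| = 10.
The claim requires 11 − 10 = 1 ≥ 2, which does not hold.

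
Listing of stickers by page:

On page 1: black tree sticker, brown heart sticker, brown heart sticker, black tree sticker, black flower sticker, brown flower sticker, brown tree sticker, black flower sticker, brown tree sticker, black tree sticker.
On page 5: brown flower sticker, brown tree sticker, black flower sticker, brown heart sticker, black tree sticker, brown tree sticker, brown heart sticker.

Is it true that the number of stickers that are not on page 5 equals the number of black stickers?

There are 10 stickers that are not on page 5.
There are 7 black stickers.
The claim requires 10 = 7, which does not hold.

False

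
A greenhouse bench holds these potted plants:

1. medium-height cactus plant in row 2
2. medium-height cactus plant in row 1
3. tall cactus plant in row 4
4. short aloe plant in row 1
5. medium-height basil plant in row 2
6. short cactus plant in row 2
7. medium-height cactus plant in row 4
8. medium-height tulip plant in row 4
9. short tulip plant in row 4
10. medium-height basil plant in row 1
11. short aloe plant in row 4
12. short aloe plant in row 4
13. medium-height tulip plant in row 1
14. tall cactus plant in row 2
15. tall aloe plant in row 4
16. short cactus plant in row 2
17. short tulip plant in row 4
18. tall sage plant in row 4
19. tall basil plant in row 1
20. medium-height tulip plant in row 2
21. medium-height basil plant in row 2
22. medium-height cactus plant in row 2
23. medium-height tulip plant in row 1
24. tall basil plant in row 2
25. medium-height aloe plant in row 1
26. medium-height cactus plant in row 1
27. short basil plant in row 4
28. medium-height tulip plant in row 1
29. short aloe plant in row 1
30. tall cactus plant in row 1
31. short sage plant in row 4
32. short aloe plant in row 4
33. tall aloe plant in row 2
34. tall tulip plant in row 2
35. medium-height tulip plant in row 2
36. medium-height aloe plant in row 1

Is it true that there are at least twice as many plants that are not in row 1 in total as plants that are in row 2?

True

|plants that are not in row 1| = 24.
|plants in row 2| = 12.
The claim requires 24 ≥ 2 × 12 = 24, which holds.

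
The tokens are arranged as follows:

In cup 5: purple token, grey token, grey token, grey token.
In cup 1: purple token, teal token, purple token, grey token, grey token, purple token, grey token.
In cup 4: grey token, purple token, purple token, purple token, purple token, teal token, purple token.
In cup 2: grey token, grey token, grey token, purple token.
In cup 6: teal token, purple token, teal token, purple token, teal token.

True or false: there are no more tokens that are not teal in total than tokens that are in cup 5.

|tokens that are not teal| = 22.
|tokens in cup 5| = 4.
The claim requires 22 ≤ 4, which does not hold.

False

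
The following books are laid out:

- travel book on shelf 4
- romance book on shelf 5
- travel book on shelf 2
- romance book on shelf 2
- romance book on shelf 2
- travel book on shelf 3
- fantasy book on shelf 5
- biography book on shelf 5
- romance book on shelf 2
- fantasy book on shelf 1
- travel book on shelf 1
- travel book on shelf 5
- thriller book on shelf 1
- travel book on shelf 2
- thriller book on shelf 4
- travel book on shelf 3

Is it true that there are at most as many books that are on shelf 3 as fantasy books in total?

|books on shelf 3| = 2.
|fantasy books| = 2.
The claim requires 2 ≤ 2, which holds.

True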